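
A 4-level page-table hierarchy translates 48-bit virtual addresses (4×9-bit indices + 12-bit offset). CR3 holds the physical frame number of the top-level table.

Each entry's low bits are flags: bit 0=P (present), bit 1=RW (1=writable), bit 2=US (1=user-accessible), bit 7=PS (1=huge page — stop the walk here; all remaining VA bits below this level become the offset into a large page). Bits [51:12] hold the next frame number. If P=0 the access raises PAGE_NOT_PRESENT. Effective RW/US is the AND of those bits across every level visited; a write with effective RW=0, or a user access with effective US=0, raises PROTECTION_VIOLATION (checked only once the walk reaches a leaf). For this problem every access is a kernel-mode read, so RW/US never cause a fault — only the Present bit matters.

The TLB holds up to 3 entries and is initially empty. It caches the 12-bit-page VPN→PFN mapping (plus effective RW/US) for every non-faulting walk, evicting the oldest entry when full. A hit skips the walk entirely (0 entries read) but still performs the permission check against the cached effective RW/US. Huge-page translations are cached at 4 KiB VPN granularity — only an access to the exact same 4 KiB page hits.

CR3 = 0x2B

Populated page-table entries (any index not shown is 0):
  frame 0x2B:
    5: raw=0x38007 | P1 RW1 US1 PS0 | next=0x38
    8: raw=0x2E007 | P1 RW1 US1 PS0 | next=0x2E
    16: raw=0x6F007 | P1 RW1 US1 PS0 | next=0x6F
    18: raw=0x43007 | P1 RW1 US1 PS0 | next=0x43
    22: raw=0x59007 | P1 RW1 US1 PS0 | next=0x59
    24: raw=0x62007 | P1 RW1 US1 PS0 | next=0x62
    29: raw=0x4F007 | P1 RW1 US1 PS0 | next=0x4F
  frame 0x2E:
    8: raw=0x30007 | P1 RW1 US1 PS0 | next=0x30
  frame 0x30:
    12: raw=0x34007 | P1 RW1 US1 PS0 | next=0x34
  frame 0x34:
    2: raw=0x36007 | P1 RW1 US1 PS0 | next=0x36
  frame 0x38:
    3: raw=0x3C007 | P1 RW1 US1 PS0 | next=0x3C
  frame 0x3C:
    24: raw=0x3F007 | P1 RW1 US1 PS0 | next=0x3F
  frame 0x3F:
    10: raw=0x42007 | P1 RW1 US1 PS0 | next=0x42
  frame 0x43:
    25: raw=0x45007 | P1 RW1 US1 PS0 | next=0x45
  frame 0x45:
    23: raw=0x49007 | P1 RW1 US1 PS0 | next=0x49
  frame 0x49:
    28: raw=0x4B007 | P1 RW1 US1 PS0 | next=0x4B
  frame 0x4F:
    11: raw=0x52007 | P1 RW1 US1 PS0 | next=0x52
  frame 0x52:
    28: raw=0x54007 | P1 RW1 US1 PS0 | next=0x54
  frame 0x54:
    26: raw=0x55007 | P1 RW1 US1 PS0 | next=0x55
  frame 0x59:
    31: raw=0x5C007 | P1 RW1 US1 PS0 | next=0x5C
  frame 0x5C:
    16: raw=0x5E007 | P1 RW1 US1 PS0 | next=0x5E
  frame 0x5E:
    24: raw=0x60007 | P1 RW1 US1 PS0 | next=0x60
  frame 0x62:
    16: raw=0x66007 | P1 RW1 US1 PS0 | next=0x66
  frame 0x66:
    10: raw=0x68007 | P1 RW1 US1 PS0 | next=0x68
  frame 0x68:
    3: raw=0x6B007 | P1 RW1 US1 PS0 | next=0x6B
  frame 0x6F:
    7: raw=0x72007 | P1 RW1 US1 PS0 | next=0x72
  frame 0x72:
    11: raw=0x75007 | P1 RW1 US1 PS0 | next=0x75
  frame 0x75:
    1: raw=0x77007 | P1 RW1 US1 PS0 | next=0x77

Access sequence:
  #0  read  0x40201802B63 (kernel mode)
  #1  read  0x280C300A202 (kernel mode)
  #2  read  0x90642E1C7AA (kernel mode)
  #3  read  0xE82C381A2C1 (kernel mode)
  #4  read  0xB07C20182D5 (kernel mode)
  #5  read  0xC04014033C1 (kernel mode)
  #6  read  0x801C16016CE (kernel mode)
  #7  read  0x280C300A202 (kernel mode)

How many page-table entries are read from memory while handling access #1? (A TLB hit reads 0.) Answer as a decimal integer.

Walk each access:
#0 VA=0x40201802B63 (r,kernel):
  lvl0: tbl 0x2B, slot 8 ⇒ 0x2E007 (P1/RW1/US1/PS0)
  lvl1: tbl 0x2E, slot 8 ⇒ 0x30007 (P1/RW1/US1/PS0)
  lvl2: tbl 0x30, slot 12 ⇒ 0x34007 (P1/RW1/US1/PS0)
  lvl3: tbl 0x34, slot 2 ⇒ 0x36007 (P1/RW1/US1/PS0)
  ✓ 0x36B63  — 4 lookups
#1 VA=0x280C300A202 (r,kernel):
  lvl0: tbl 0x2B, slot 5 ⇒ 0x38007 (P1/RW1/US1/PS0)
  lvl1: tbl 0x38, slot 3 ⇒ 0x3C007 (P1/RW1/US1/PS0)
  lvl2: tbl 0x3C, slot 24 ⇒ 0x3F007 (P1/RW1/US1/PS0)
  lvl3: tbl 0x3F, slot 10 ⇒ 0x42007 (P1/RW1/US1/PS0)
  ✓ 0x42202  — 4 lookups
#2 VA=0x90642E1C7AA (r,kernel):
  lvl0: tbl 0x2B, slot 18 ⇒ 0x43007 (P1/RW1/US1/PS0)
  lvl1: tbl 0x43, slot 25 ⇒ 0x45007 (P1/RW1/US1/PS0)
  lvl2: tbl 0x45, slot 23 ⇒ 0x49007 (P1/RW1/US1/PS0)
  lvl3: tbl 0x49, slot 28 ⇒ 0x4B007 (P1/RW1/US1/PS0)
  ✓ 0x4B7AA  — 4 lookups
#3 VA=0xE82C381A2C1 (r,kernel):
  lvl0: tbl 0x2B, slot 29 ⇒ 0x4F007 (P1/RW1/US1/PS0)
  lvl1: tbl 0x4F, slot 11 ⇒ 0x52007 (P1/RW1/US1/PS0)
  lvl2: tbl 0x52, slot 28 ⇒ 0x54007 (P1/RW1/US1/PS0)
  lvl3: tbl 0x54, slot 26 ⇒ 0x55007 (P1/RW1/US1/PS0)
  ✓ 0x552C1  — 4 lookups
#4 VA=0xB07C20182D5 (r,kernel):
  lvl0: tbl 0x2B, slot 22 ⇒ 0x59007 (P1/RW1/US1/PS0)
  lvl1: tbl 0x59, slot 31 ⇒ 0x5C007 (P1/RW1/US1/PS0)
  lvl2: tbl 0x5C, slot 16 ⇒ 0x5E007 (P1/RW1/US1/PS0)
  lvl3: tbl 0x5E, slot 24 ⇒ 0x60007 (P1/RW1/US1/PS0)
  ✓ 0x602D5  — 4 lookups
#5 VA=0xC04014033C1 (r,kernel):
  lvl0: tbl 0x2B, slot 24 ⇒ 0x62007 (P1/RW1/US1/PS0)
  lvl1: tbl 0x62, slot 16 ⇒ 0x66007 (P1/RW1/US1/PS0)
  lvl2: tbl 0x66, slot 10 ⇒ 0x68007 (P1/RW1/US1/PS0)
  lvl3: tbl 0x68, slot 3 ⇒ 0x6B007 (P1/RW1/US1/PS0)
  ✓ 0x6B3C1  — 4 lookups
#6 VA=0x801C16016CE (r,kernel):
  lvl0: tbl 0x2B, slot 16 ⇒ 0x6F007 (P1/RW1/US1/PS0)
  lvl1: tbl 0x6F, slot 7 ⇒ 0x72007 (P1/RW1/US1/PS0)
  lvl2: tbl 0x72, slot 11 ⇒ 0x75007 (P1/RW1/US1/PS0)
  lvl3: tbl 0x75, slot 1 ⇒ 0x77007 (P1/RW1/US1/PS0)
  ✓ 0x776CE  — 4 lookups
#7 VA=0x280C300A202 (r,kernel):
  lvl0: tbl 0x2B, slot 5 ⇒ 0x38007 (P1/RW1/US1/PS0)
  lvl1: tbl 0x38, slot 3 ⇒ 0x3C007 (P1/RW1/US1/PS0)
  lvl2: tbl 0x3C, slot 24 ⇒ 0x3F007 (P1/RW1/US1/PS0)
  lvl3: tbl 0x3F, slot 10 ⇒ 0x42007 (P1/RW1/US1/PS0)
  ✓ 0x42202  — 4 lookups

Entries read for #1: 4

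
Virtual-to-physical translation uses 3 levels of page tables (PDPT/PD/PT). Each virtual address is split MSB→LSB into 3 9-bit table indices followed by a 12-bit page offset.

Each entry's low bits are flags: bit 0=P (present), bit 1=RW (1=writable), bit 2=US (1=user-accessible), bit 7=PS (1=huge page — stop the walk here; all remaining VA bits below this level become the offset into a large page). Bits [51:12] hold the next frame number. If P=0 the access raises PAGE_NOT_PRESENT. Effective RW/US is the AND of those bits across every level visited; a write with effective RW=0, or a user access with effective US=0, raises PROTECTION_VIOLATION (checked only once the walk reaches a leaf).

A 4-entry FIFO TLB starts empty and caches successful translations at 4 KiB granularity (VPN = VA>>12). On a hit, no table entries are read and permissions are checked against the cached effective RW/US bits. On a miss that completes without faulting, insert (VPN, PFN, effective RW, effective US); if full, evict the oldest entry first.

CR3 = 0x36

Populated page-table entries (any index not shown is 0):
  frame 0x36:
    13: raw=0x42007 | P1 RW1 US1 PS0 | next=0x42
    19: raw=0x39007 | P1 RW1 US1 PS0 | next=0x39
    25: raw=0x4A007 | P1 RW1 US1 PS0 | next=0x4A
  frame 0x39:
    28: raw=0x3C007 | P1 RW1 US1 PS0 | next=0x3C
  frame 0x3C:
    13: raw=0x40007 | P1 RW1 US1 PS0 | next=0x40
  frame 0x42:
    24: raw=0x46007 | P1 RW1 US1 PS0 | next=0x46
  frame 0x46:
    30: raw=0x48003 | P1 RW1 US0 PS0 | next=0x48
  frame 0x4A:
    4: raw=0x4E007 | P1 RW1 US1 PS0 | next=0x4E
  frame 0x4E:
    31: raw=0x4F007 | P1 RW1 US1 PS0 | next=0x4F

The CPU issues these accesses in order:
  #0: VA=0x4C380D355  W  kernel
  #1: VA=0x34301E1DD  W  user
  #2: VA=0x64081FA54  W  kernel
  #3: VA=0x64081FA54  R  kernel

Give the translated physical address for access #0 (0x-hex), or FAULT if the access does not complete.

Walk each access:
#0 VA=0x4C380D355 (w,kernel):
  L0: frame=0x36 idx=19 entry=0x39007 [P=1 RW=1 US=1 PS=0]
  L1: frame=0x39 idx=28 entry=0x3C007 [P=1 RW=1 US=1 PS=0]
  L2: frame=0x3C idx=13 entry=0x40007 [P=1 RW=1 US=1 PS=0]
  ✓ 0x40355  — 3 lookups
#1 VA=0x34301E1DD (w,user):
  L0: frame=0x36 idx=13 entry=0x42007 [P=1 RW=1 US=1 PS=0]
  L1: frame=0x42 idx=24 entry=0x46007 [P=1 RW=1 US=1 PS=0]
  L2: frame=0x46 idx=30 entry=0x48003 [P=1 RW=1 US=0 PS=0]
  → PROTECTION_VIOLATION  (3 entries read)
#2 VA=0x64081FA54 (w,kernel):
  L0: frame=0x36 idx=25 entry=0x4A007 [P=1 RW=1 US=1 PS=0]
  L1: frame=0x4A idx=4 entry=0x4E007 [P=1 RW=1 US=1 PS=0]
  L2: frame=0x4E idx=31 entry=0x4F007 [P=1 RW=1 US=1 PS=0]
  ✓ 0x4FA54  — 3 lookups
#3 VA=0x64081FA54 (r,kernel):
  TLB hit vpn=0x64081F → PA=0x4FA54

Access #0 PA: 0x40355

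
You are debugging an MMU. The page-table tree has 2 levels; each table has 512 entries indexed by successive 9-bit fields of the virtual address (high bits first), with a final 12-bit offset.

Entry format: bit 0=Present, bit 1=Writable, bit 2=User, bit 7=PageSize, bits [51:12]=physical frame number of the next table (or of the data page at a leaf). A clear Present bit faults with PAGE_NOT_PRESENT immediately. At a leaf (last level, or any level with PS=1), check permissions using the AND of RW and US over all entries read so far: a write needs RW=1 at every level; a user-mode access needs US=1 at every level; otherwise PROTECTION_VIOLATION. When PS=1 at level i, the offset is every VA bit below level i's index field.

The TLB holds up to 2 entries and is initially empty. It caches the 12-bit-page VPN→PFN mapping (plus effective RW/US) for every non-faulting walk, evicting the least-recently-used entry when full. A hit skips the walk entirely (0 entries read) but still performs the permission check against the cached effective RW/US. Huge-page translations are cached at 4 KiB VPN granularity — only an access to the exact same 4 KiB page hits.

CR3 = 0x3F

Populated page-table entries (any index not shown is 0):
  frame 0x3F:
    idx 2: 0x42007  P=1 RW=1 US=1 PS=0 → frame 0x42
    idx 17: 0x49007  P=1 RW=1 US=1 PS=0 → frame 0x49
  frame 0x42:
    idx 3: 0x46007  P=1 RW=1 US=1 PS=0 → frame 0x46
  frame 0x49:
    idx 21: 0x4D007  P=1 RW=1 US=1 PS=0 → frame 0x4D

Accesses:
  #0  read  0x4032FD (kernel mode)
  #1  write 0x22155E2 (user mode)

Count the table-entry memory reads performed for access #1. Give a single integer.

Per-access translation:
#0 VA=0x4032FD (r,kernel):
  [0] read 0x3F idx=2: raw=0x42007 flags P=1 W=1 U=1 S=0
  [1] read 0x42 idx=3: raw=0x46007 flags P=1 W=1 U=1 S=0
  → PA=0x462FD  (2 entries read)
#1 VA=0x22155E2 (w,user):
  [0] read 0x3F idx=17: raw=0x49007 flags P=1 W=1 U=1 S=0
  [1] read 0x49 idx=21: raw=0x4D007 flags P=1 W=1 U=1 S=0
  → PA=0x4D5E2  (2 entries read)

Entries read for #1: 2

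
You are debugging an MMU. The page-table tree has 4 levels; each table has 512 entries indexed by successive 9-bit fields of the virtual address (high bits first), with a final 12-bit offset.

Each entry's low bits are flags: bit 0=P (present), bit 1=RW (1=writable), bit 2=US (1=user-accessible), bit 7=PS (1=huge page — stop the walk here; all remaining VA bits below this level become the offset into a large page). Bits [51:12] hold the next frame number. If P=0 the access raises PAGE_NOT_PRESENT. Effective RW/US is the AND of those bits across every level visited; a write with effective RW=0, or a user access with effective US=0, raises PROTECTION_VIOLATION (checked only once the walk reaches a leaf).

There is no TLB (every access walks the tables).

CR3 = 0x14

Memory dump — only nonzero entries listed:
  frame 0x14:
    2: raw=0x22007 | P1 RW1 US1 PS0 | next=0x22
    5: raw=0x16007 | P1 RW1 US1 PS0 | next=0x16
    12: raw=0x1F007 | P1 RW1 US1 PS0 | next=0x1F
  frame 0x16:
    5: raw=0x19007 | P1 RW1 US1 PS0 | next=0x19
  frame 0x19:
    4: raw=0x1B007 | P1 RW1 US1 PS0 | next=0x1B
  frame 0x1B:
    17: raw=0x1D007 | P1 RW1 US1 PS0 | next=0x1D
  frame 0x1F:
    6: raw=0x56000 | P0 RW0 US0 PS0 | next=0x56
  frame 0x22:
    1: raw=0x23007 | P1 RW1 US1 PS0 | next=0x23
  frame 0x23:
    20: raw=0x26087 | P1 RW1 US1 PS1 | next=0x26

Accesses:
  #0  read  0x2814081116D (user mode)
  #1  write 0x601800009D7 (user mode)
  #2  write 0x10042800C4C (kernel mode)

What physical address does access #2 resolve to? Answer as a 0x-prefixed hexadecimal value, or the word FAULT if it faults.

Per-access translation:
#0 VA=0x2814081116D (r,user):
  [0] read 0x14 idx=5: raw=0x16007 flags P=1 W=1 U=1 S=0
  [1] read 0x16 idx=5: raw=0x19007 flags P=1 W=1 U=1 S=0
  [2] read 0x19 idx=4: raw=0x1B007 flags P=1 W=1 U=1 S=0
  [3] read 0x1B idx=17: raw=0x1D007 flags P=1 W=1 U=1 S=0
  ⇒ phys 0x1D16D  [4 reads]
#1 VA=0x601800009D7 (w,user):
  [0] read 0x14 idx=12: raw=0x1F007 flags P=1 W=1 U=1 S=0
  [1] read 0x1F idx=6: raw=0x56000 flags P=0 W=0 U=0 S=0
  → PAGE_NOT_PRESENT  (2 entries read)
#2 VA=0x10042800C4C (w,kernel):
  [0] read 0x14 idx=2: raw=0x22007 flags P=1 W=1 U=1 S=0
  [1] read 0x22 idx=1: raw=0x23007 flags P=1 W=1 U=1 S=0
  [2] read 0x23 idx=20: raw=0x26087 flags P=1 W=1 U=1 S=1
  ⇒ phys 0x26C4C (huge @L2)  [3 reads]

Access #2 PA: 0x26C4C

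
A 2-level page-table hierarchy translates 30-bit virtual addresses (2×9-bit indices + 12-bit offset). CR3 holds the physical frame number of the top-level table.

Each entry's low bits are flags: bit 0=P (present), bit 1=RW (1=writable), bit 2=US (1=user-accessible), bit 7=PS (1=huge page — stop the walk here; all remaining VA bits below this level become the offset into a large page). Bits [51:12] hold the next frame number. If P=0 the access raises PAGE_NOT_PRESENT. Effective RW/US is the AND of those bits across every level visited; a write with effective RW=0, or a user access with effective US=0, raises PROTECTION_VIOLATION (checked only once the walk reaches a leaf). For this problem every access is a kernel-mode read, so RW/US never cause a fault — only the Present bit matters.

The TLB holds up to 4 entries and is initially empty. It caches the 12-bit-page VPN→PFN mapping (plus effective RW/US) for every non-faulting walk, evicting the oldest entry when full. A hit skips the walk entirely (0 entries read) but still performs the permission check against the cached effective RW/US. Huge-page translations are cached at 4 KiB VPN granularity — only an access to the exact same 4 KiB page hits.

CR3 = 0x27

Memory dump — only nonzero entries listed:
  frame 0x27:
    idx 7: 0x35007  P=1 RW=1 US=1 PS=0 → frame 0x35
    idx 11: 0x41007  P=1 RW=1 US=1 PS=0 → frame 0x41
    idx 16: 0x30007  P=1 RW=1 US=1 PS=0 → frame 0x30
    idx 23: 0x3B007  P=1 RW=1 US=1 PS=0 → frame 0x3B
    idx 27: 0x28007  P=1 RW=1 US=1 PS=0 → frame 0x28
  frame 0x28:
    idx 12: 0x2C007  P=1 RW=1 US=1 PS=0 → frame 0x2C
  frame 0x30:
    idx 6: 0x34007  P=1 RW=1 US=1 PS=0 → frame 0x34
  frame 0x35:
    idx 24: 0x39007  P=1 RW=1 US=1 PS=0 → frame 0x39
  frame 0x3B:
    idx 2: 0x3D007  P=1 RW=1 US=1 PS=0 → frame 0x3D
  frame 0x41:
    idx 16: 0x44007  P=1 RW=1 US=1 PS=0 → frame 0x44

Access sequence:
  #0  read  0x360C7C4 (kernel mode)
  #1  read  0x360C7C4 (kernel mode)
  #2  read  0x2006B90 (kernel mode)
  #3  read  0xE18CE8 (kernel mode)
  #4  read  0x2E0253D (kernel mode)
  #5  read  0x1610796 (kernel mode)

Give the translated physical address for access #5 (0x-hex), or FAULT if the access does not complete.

Trace:
#0 VA=0x360C7C4 (r,kernel):
  [0] read 0x27 idx=27: raw=0x28007 flags P=1 W=1 U=1 S=0
  [1] read 0x28 idx=12: raw=0x2C007 flags P=1 W=1 U=1 S=0
  ✓ 0x2C7C4  — 2 lookups
#1 VA=0x360C7C4 (r,kernel):
  TLB hit vpn=0x360C → PA=0x2C7C4
#2 VA=0x2006B90 (r,kernel):
  [0] read 0x27 idx=16: raw=0x30007 flags P=1 W=1 U=1 S=0
  [1] read 0x30 idx=6: raw=0x34007 flags P=1 W=1 U=1 S=0
  ✓ 0x34B90  — 2 lookups
#3 VA=0xE18CE8 (r,kernel):
  [0] read 0x27 idx=7: raw=0x35007 flags P=1 W=1 U=1 S=0
  [1] read 0x35 idx=24: raw=0x39007 flags P=1 W=1 U=1 S=0
  ✓ 0x39CE8  — 2 lookups
#4 VA=0x2E0253D (r,kernel):
  [0] read 0x27 idx=23: raw=0x3B007 flags P=1 W=1 U=1 S=0
  [1] read 0x3B idx=2: raw=0x3D007 flags P=1 W=1 U=1 S=0
  ✓ 0x3D53D  — 2 lookups
#5 VA=0x1610796 (r,kernel):
  [0] read 0x27 idx=11: raw=0x41007 flags P=1 W=1 U=1 S=0
  [1] read 0x41 idx=16: raw=0x44007 flags P=1 W=1 U=1 S=0
  ✓ 0x44796  — 2 lookups

Access #5 PA: 0x44796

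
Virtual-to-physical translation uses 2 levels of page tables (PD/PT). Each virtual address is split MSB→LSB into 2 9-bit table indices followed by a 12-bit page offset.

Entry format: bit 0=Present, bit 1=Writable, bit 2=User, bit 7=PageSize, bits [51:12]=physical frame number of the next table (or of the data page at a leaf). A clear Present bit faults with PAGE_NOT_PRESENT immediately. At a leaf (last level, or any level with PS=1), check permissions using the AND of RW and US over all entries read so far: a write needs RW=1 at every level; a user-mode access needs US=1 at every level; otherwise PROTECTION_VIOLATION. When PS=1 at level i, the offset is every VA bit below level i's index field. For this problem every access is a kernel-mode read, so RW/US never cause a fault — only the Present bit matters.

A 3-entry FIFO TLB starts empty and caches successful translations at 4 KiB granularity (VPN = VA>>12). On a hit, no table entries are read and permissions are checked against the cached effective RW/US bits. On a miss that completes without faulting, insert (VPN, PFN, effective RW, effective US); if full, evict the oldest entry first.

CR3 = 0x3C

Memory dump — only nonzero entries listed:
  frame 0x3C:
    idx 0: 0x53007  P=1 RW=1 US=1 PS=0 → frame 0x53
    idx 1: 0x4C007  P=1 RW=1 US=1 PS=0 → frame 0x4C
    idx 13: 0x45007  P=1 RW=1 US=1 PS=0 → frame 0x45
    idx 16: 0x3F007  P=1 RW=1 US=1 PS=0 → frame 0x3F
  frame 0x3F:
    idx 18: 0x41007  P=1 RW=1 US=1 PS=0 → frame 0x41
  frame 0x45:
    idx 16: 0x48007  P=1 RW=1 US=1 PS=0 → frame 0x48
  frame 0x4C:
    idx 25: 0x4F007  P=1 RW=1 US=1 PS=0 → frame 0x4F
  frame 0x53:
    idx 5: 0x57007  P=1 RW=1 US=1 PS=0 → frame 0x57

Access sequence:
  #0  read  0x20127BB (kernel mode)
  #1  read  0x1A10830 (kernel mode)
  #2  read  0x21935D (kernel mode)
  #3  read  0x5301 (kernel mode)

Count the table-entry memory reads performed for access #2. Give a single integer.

Walk each access:
#0 VA=0x20127BB (r,kernel):
  L0 @0x3C[16] → 0x3F007  P=1,RW=1,US=1,PS=0
  L1 @0x3F[18] → 0x41007  P=1,RW=1,US=1,PS=0
  ✓ 0x417BB  — 2 lookups
#1 VA=0x1A10830 (r,kernel):
  L0 @0x3C[13] → 0x45007  P=1,RW=1,US=1,PS=0
  L1 @0x45[16] → 0x48007  P=1,RW=1,US=1,PS=0
  ✓ 0x48830  — 2 lookups
#2 VA=0x21935D (r,kernel):
  L0 @0x3C[1] → 0x4C007  P=1,RW=1,US=1,PS=0
  L1 @0x4C[25] → 0x4F007  P=1,RW=1,US=1,PS=0
  ✓ 0x4F35D  — 2 lookups
#3 VA=0x5301 (r,kernel):
  L0 @0x3C[0] → 0x53007  P=1,RW=1,US=1,PS=0
  L1 @0x53[5] → 0x57007  P=1,RW=1,US=1,PS=0
  ✓ 0x57301  — 2 lookups

Entries read for #2: 2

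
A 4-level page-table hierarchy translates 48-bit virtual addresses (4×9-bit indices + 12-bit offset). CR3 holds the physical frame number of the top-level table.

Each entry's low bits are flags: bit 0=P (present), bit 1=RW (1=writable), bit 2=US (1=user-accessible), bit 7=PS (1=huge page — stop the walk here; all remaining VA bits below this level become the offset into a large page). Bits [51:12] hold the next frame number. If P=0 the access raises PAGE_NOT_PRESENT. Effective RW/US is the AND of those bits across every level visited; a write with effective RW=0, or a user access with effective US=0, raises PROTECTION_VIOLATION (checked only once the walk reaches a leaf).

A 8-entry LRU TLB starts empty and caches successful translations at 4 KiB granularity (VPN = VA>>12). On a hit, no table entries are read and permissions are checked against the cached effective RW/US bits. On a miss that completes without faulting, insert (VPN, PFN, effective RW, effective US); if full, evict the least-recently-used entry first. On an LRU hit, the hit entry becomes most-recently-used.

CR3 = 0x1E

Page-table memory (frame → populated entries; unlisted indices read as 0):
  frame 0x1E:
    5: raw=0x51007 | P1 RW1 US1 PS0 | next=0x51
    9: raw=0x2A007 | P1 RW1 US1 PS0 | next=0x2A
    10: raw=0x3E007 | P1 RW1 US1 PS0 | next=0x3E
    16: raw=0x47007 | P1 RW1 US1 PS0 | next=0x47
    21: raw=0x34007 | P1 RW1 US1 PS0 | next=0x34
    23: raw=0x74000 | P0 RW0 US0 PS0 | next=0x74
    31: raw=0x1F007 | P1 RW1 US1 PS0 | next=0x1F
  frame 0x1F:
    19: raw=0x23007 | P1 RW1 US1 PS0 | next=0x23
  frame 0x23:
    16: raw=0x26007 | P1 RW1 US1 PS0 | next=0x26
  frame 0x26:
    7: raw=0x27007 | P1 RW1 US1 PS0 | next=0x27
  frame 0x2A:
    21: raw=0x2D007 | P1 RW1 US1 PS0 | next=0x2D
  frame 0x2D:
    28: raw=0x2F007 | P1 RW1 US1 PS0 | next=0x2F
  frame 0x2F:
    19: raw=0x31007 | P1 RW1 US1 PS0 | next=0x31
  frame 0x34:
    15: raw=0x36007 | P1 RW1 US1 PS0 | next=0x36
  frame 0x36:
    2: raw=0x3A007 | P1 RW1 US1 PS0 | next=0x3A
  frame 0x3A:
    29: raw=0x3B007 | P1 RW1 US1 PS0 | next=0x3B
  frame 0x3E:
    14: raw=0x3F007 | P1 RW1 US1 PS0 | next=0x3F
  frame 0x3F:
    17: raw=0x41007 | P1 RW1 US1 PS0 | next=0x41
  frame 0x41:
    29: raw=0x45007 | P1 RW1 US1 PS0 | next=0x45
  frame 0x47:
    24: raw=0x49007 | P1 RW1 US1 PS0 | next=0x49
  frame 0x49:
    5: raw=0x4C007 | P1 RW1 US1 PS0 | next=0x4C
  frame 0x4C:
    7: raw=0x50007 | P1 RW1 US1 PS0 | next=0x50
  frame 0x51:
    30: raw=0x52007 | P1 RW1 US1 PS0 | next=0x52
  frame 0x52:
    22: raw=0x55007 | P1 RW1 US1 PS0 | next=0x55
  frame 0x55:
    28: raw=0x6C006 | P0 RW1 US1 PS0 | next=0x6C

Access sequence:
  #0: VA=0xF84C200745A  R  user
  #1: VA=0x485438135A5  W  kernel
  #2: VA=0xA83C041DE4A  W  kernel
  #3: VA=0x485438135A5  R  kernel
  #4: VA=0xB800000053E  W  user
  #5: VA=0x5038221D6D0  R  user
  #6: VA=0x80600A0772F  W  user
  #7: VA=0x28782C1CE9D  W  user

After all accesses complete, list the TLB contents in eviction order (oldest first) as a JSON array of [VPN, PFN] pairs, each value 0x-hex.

Walk each access:
#0 VA=0xF84C200745A (r,user):
  [0] read 0x1E idx=31: raw=0x1F007 flags P=1 W=1 U=1 S=0
  [1] read 0x1F idx=19: raw=0x23007 flags P=1 W=1 U=1 S=0
  [2] read 0x23 idx=16: raw=0x26007 flags P=1 W=1 U=1 S=0
  [3] read 0x26 idx=7: raw=0x27007 flags P=1 W=1 U=1 S=0
  → PA=0x2745A  (4 entries read)
#1 VA=0x485438135A5 (w,kernel):
  [0] read 0x1E idx=9: raw=0x2A007 flags P=1 W=1 U=1 S=0
  [1] read 0x2A idx=21: raw=0x2D007 flags P=1 W=1 U=1 S=0
  [2] read 0x2D idx=28: raw=0x2F007 flags P=1 W=1 U=1 S=0
  [3] read 0x2F idx=19: raw=0x31007 flags P=1 W=1 U=1 S=0
  → PA=0x315A5  (4 entries read)
#2 VA=0xA83C041DE4A (w,kernel):
  [0] read 0x1E idx=21: raw=0x34007 flags P=1 W=1 U=1 S=0
  [1] read 0x34 idx=15: raw=0x36007 flags P=1 W=1 U=1 S=0
  [2] read 0x36 idx=2: raw=0x3A007 flags P=1 W=1 U=1 S=0
  [3] read 0x3A idx=29: raw=0x3B007 flags P=1 W=1 U=1 S=0
  → PA=0x3BE4A  (4 entries read)
#3 VA=0x485438135A5 (r,kernel):
  TLB hit vpn=0x48543813 → PA=0x315A5
#4 VA=0xB800000053E (w,user):
  [0] read 0x1E idx=23: raw=0x74000 flags P=0 W=0 U=0 S=0
  ✗ PAGE_NOT_PRESENT  [1 reads]
#5 VA=0x5038221D6D0 (r,user):
  [0] read 0x1E idx=10: raw=0x3E007 flags P=1 W=1 U=1 S=0
  [1] read 0x3E idx=14: raw=0x3F007 flags P=1 W=1 U=1 S=0
  [2] read 0x3F idx=17: raw=0x41007 flags P=1 W=1 U=1 S=0
  [3] read 0x41 idx=29: raw=0x45007 flags P=1 W=1 U=1 S=0
  → PA=0x456D0  (4 entries read)
#6 VA=0x80600A0772F (w,user):
  [0] read 0x1E idx=16: raw=0x47007 flags P=1 W=1 U=1 S=0
  [1] read 0x47 idx=24: raw=0x49007 flags P=1 W=1 U=1 S=0
  [2] read 0x49 idx=5: raw=0x4C007 flags P=1 W=1 U=1 S=0
  [3] read 0x4C idx=7: raw=0x50007 flags P=1 W=1 U=1 S=0
  → PA=0x5072F  (4 entries read)
#7 VA=0x28782C1CE9D (w,user):
  [0] read 0x1E idx=5: raw=0x51007 flags P=1 W=1 U=1 S=0
  [1] read 0x51 idx=30: raw=0x52007 flags P=1 W=1 U=1 S=0
  [2] read 0x52 idx=22: raw=0x55007 flags P=1 W=1 U=1 S=0
  [3] read 0x55 idx=28: raw=0x6C006 flags P=0 W=1 U=1 S=0
  ✗ PAGE_NOT_PRESENT  [4 reads]

TLB: [["0xF84C2007", "0x27"], ["0xA83C041D", "0x3B"], ["0x48543813", "0x31"], ["0x5038221D", "0x45"], ["0x80600A07", "0x50"]]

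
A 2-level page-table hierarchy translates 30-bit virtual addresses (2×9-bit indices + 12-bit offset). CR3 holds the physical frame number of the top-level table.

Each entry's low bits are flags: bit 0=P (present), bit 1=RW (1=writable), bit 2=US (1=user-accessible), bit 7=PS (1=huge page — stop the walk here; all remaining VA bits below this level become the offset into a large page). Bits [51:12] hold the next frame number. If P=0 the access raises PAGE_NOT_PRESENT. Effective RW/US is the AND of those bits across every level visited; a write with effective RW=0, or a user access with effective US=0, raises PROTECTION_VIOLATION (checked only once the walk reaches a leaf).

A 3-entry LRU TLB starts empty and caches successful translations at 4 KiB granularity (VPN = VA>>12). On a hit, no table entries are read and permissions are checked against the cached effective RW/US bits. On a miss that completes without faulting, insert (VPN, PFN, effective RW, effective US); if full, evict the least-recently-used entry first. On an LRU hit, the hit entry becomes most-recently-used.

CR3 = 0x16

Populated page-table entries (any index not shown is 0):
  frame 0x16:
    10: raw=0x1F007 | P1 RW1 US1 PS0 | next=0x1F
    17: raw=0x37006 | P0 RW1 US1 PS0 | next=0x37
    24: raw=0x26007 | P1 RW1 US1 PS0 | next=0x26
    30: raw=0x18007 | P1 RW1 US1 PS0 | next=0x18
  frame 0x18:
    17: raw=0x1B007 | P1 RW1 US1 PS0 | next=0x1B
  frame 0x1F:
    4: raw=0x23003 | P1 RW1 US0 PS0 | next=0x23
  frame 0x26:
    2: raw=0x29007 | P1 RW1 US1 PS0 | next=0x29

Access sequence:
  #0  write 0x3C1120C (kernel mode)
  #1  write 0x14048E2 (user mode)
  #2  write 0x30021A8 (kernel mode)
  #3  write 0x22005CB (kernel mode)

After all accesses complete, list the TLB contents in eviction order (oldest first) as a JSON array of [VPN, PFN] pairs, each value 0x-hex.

Trace:
#0 VA=0x3C1120C (w,kernel):
  [0] read 0x16 idx=30: raw=0x18007 flags P=1 W=1 U=1 S=0
  [1] read 0x18 idx=17: raw=0x1B007 flags P=1 W=1 U=1 S=0
  ✓ 0x1B20C  — 2 lookups
#1 VA=0x14048E2 (w,user):
  [0] read 0x16 idx=10: raw=0x1F007 flags P=1 W=1 U=1 S=0
  [1] read 0x1F idx=4: raw=0x23003 flags P=1 W=1 U=0 S=0
  ⇒ fault: PROTECTION_VIOLATION  — 2 lookups
#2 VA=0x30021A8 (w,kernel):
  [0] read 0x16 idx=24: raw=0x26007 flags P=1 W=1 U=1 S=0
  [1] read 0x26 idx=2: raw=0x29007 flags P=1 W=1 U=1 S=0
  ✓ 0x291A8  — 2 lookups
#3 VA=0x22005CB (w,kernel):
  [0] read 0x16 idx=17: raw=0x37006 flags P=0 W=1 U=1 S=0
  ⇒ fault: PAGE_NOT_PRESENT  — 1 lookups

TLB: [["0x3C11", "0x1B"], ["0x3002", "0x29"]]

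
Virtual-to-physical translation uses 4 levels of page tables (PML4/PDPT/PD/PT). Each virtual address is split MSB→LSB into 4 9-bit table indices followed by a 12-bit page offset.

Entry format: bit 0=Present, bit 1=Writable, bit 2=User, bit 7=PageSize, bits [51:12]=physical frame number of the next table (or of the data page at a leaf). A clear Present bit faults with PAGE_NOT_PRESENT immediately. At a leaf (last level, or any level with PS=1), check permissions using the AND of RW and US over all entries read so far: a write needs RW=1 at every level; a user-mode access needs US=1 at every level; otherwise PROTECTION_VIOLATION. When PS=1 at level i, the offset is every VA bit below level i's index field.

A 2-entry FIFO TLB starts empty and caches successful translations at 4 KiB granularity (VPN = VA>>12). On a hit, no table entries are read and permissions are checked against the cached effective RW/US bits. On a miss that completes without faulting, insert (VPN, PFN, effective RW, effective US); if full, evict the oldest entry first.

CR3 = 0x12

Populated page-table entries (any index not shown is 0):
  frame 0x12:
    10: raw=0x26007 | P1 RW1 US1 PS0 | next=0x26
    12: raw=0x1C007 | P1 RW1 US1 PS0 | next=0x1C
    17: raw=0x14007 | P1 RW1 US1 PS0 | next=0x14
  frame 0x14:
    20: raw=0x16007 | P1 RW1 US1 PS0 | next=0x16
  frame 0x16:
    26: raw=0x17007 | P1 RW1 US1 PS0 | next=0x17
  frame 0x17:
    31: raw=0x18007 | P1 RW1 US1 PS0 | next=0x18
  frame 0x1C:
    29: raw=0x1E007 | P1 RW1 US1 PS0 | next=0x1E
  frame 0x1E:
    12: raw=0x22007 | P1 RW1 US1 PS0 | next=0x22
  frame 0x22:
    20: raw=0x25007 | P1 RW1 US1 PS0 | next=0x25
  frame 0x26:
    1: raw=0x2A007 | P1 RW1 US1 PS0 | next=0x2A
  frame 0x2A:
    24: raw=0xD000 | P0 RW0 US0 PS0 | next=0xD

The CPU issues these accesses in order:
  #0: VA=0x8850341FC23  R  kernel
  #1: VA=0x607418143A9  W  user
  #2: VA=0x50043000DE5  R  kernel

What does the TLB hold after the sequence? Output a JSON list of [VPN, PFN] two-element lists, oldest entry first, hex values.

Walk each access:
#0 VA=0x8850341FC23 (r,kernel):
  lvl0: tbl 0x12, slot 17 ⇒ 0x14007 (P1/RW1/US1/PS0)
  lvl1: tbl 0x14, slot 20 ⇒ 0x16007 (P1/RW1/US1/PS0)
  lvl2: tbl 0x16, slot 26 ⇒ 0x17007 (P1/RW1/US1/PS0)
  lvl3: tbl 0x17, slot 31 ⇒ 0x18007 (P1/RW1/US1/PS0)
  ⇒ phys 0x18C23  [4 reads]
#1 VA=0x607418143A9 (w,user):
  lvl0: tbl 0x12, slot 12 ⇒ 0x1C007 (P1/RW1/US1/PS0)
  lvl1: tbl 0x1C, slot 29 ⇒ 0x1E007 (P1/RW1/US1/PS0)
  lvl2: tbl 0x1E, slot 12 ⇒ 0x22007 (P1/RW1/US1/PS0)
  lvl3: tbl 0x22, slot 20 ⇒ 0x25007 (P1/RW1/US1/PS0)
  ⇒ phys 0x253A9  [4 reads]
#2 VA=0x50043000DE5 (r,kernel):
  lvl0: tbl 0x12, slot 10 ⇒ 0x26007 (P1/RW1/US1/PS0)
  lvl1: tbl 0x26, slot 1 ⇒ 0x2A007 (P1/RW1/US1/PS0)
  lvl2: tbl 0x2A, slot 24 ⇒ 0xD000 (P0/RW0/US0/PS0)
  ⇒ fault: PAGE_NOT_PRESENT  — 3 lookups

TLB: [["0x8850341F", "0x18"], ["0x60741814", "0x25"]]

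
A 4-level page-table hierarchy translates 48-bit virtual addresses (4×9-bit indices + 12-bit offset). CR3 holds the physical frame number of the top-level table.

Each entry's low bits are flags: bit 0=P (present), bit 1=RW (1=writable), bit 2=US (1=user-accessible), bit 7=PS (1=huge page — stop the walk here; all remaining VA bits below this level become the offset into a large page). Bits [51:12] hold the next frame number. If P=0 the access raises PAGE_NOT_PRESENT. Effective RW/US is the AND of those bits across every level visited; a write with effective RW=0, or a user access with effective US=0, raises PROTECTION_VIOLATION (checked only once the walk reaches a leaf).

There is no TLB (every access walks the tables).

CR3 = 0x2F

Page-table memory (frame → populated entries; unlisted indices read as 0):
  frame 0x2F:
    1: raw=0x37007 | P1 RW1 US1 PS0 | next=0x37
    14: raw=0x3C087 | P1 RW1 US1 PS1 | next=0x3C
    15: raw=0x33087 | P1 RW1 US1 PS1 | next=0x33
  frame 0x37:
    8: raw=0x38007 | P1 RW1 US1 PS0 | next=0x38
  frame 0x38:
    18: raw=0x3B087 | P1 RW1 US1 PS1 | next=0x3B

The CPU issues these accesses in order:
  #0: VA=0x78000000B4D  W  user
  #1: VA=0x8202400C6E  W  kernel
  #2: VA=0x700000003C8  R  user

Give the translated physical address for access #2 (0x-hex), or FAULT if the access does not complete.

Trace:
#0 VA=0x78000000B4D (w,user):
  L0 @0x2F[15] → 0x33087  P=1,RW=1,US=1,PS=1
  ⇒ phys 0x33B4D (huge @L0)  [1 reads]
#1 VA=0x8202400C6E (w,kernel):
  L0 @0x2F[1] → 0x37007  P=1,RW=1,US=1,PS=0
  L1 @0x37[8] → 0x38007  P=1,RW=1,US=1,PS=0
  L2 @0x38[18] → 0x3B087  P=1,RW=1,US=1,PS=1
  ⇒ phys 0x3BC6E (huge @L2)  [3 reads]
#2 VA=0x700000003C8 (r,user):
  L0 @0x2F[14] → 0x3C087  P=1,RW=1,US=1,PS=1
  ⇒ phys 0x3C3C8 (huge @L0)  [1 reads]

Access #2 PA: 0x3C3C8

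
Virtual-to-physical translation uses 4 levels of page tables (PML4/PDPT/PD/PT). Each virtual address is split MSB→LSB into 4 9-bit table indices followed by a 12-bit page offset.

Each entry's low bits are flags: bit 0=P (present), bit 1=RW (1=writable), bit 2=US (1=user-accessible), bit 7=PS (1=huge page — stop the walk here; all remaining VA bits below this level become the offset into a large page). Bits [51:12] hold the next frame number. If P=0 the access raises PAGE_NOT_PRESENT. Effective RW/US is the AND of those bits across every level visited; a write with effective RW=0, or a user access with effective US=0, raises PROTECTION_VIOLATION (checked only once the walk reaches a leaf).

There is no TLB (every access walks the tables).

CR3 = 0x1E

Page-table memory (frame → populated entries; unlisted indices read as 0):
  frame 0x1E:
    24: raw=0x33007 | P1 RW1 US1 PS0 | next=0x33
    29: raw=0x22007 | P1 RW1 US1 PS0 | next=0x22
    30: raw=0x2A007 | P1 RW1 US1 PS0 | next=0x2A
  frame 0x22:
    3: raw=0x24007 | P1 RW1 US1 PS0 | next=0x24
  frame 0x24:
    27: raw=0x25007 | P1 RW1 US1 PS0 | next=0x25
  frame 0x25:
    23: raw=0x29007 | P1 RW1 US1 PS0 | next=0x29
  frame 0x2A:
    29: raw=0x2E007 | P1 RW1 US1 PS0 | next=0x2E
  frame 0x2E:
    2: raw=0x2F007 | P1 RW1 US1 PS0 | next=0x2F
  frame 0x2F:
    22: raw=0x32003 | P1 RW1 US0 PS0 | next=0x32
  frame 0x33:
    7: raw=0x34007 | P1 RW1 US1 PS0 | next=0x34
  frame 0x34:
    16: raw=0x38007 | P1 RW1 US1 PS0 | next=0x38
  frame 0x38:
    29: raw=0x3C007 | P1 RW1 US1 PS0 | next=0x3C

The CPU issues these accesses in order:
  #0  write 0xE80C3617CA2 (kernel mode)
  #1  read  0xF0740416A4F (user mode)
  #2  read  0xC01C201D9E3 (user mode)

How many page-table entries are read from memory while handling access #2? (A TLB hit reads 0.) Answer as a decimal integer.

Trace:
#0 VA=0xE80C3617CA2 (w,kernel):
  L0 @0x1E[29] → 0x22007  P=1,RW=1,US=1,PS=0
  L1 @0x22[3] → 0x24007  P=1,RW=1,US=1,PS=0
  L2 @0x24[27] → 0x25007  P=1,RW=1,US=1,PS=0
  L3 @0x25[23] → 0x29007  P=1,RW=1,US=1,PS=0
  ✓ 0x29CA2  — 4 lookups
#1 VA=0xF0740416A4F (r,user):
  L0 @0x1E[30] → 0x2A007  P=1,RW=1,US=1,PS=0
  L1 @0x2A[29] → 0x2E007  P=1,RW=1,US=1,PS=0
  L2 @0x2E[2] → 0x2F007  P=1,RW=1,US=1,PS=0
  L3 @0x2F[22] → 0x32003  P=1,RW=1,US=0,PS=0
  ✗ PROTECTION_VIOLATION  [4 reads]
#2 VA=0xC01C201D9E3 (r,user):
  L0 @0x1E[24] → 0x33007  P=1,RW=1,US=1,PS=0
  L1 @0x33[7] → 0x34007  P=1,RW=1,US=1,PS=0
  L2 @0x34[16] → 0x38007  P=1,RW=1,US=1,PS=0
  L3 @0x38[29] → 0x3C007  P=1,RW=1,US=1,PS=0
  ✓ 0x3C9E3  — 4 lookups

Entries read for #2: 4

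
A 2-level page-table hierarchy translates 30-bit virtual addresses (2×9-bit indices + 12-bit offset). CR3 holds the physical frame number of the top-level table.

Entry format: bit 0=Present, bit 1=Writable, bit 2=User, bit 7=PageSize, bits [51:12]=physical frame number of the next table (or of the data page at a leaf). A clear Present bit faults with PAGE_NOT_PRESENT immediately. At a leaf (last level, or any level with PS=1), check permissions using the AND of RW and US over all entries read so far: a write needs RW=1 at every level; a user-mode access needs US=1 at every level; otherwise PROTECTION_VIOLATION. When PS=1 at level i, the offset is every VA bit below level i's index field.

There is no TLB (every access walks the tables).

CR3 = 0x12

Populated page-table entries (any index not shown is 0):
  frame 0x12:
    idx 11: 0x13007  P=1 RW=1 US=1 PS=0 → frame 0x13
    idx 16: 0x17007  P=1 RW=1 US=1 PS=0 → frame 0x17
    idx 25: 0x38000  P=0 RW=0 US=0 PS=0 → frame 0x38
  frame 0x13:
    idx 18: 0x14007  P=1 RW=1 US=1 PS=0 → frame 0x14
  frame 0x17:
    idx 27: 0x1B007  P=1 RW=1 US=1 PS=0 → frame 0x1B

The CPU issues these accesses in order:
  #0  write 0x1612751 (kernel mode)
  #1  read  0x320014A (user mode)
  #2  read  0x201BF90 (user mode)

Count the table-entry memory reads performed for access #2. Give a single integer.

Trace:
#0 VA=0x1612751 (w,kernel):
  lvl0: tbl 0x12, slot 11 ⇒ 0x13007 (P1/RW1/US1/PS0)
  lvl1: tbl 0x13, slot 18 ⇒ 0x14007 (P1/RW1/US1/PS0)
  ✓ 0x14751  — 2 lookups
#1 VA=0x320014A (r,user):
  lvl0: tbl 0x12, slot 25 ⇒ 0x38000 (P0/RW0/US0/PS0)
  ⇒ fault: PAGE_NOT_PRESENT  — 1 lookups
#2 VA=0x201BF90 (r,user):
  lvl0: tbl 0x12, slot 16 ⇒ 0x17007 (P1/RW1/US1/PS0)
  lvl1: tbl 0x17, slot 27 ⇒ 0x1B007 (P1/RW1/US1/PS0)
  ✓ 0x1BF90  — 2 lookups

Entries read for #2: 2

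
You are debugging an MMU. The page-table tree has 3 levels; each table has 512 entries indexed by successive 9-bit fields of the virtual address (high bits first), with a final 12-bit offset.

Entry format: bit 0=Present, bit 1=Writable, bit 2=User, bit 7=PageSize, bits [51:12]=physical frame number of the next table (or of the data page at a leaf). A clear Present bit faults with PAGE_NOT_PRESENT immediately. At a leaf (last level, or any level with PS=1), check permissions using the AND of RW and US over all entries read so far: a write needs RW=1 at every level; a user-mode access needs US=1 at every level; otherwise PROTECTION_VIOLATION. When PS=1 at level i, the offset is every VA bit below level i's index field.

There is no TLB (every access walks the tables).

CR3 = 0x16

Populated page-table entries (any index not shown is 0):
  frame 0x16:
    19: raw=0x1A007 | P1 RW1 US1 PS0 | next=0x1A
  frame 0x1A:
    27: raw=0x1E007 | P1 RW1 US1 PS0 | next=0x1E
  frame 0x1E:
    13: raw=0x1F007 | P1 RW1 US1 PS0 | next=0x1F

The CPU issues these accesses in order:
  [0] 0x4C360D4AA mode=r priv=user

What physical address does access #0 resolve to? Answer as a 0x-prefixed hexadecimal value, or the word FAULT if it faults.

Trace:
#0 VA=0x4C360D4AA (r,user):
  [0] read 0x16 idx=19: raw=0x1A007 flags P=1 W=1 U=1 S=0
  [1] read 0x1A idx=27: raw=0x1E007 flags P=1 W=1 U=1 S=0
  [2] read 0x1E idx=13: raw=0x1F007 flags P=1 W=1 U=1 S=0
  → PA=0x1F4AA  (3 entries read)

Access #0 PA: 0x1F4AA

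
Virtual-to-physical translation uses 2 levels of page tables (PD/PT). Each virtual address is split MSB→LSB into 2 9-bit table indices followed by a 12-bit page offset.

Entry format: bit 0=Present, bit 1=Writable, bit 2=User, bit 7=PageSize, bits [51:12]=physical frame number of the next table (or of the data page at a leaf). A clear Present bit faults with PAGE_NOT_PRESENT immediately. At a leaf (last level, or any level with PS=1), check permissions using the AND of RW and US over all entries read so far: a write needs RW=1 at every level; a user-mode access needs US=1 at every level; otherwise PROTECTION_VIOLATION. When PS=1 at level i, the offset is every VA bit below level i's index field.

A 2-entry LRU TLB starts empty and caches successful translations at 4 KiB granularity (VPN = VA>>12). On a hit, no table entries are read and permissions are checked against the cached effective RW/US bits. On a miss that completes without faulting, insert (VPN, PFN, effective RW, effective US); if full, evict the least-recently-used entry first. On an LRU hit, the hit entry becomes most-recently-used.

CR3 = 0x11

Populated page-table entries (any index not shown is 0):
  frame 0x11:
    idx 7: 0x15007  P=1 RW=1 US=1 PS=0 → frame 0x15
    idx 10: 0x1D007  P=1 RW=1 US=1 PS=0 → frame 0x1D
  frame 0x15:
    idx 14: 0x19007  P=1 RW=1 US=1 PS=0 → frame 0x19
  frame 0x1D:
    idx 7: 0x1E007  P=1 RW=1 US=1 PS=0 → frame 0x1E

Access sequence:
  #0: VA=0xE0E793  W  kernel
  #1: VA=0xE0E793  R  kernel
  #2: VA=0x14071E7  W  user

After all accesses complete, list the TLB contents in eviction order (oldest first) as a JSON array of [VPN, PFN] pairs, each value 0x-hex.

Per-access translation:
#0 VA=0xE0E793 (w,kernel):
  L0 @0x11[7] → 0x15007  P=1,RW=1,US=1,PS=0
  L1 @0x15[14] → 0x19007  P=1,RW=1,US=1,PS=0
  ⇒ phys 0x19793  [2 reads]
#1 VA=0xE0E793 (r,kernel):
  TLB hit vpn=0xE0E → PA=0x19793
#2 VA=0x14071E7 (w,user):
  L0 @0x11[10] → 0x1D007  P=1,RW=1,US=1,PS=0
  L1 @0x1D[7] → 0x1E007  P=1,RW=1,US=1,PS=0
  ⇒ phys 0x1E1E7  [2 reads]

TLB: [["0xE0E", "0x19"], ["0x1407", "0x1E"]]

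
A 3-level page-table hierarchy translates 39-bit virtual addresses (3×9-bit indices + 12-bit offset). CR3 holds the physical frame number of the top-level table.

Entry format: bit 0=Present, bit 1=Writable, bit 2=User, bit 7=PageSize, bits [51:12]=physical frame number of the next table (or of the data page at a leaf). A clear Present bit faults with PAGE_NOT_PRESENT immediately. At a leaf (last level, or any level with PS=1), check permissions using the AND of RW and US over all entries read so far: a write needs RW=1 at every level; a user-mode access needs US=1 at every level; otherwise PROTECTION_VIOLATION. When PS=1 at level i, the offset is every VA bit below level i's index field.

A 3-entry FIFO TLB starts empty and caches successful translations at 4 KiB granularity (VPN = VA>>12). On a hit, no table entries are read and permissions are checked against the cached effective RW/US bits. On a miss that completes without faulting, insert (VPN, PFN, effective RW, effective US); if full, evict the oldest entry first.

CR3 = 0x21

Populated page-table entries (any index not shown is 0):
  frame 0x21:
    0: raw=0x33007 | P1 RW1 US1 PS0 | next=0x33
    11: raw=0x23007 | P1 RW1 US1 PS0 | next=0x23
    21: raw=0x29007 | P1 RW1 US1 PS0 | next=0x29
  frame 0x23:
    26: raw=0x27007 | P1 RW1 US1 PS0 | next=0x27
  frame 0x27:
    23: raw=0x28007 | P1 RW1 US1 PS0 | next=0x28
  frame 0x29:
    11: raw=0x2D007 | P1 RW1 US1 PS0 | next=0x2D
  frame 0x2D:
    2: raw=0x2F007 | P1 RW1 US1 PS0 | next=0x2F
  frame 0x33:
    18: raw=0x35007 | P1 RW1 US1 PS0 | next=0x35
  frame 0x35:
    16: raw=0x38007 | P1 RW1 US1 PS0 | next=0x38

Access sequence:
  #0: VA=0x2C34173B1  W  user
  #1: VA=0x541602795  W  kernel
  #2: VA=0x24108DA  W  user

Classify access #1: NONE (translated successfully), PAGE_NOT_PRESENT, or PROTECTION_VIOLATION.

Per-access translation:
#0 VA=0x2C34173B1 (w,user):
  lvl0: tbl 0x21, slot 11 ⇒ 0x23007 (P1/RW1/US1/PS0)
  lvl1: tbl 0x23, slot 26 ⇒ 0x27007 (P1/RW1/US1/PS0)
  lvl2: tbl 0x27, slot 23 ⇒ 0x28007 (P1/RW1/US1/PS0)
  ⇒ phys 0x283B1  [3 reads]
#1 VA=0x541602795 (w,kernel):
  lvl0: tbl 0x21, slot 21 ⇒ 0x29007 (P1/RW1/US1/PS0)
  lvl1: tbl 0x29, slot 11 ⇒ 0x2D007 (P1/RW1/US1/PS0)
  lvl2: tbl 0x2D, slot 2 ⇒ 0x2F007 (P1/RW1/US1/PS0)
  ⇒ phys 0x2F795  [3 reads]
#2 VA=0x24108DA (w,user):
  lvl0: tbl 0x21, slot 0 ⇒ 0x33007 (P1/RW1/US1/PS0)
  lvl1: tbl 0x33, slot 18 ⇒ 0x35007 (P1/RW1/US1/PS0)
  lvl2: tbl 0x35, slot 16 ⇒ 0x38007 (P1/RW1/US1/PS0)
  ⇒ phys 0x388DA  [3 reads]

Access #1 fault: NONE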